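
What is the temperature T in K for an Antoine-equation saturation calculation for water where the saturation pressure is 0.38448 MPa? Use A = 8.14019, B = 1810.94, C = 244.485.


T = B / (A - log10(P_sat * 760 / 0.101325)) - C
T = 1810.94 / (8.14019 - log10(0.38448 * 760 / 0.101325)) - 244.485
T = 142.4499 deg C
Convert to K: 142.4499 + 273.15 = 415.60 K
T = 415.60 K


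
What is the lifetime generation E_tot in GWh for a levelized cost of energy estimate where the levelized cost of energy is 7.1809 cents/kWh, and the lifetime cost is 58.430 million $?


E_tot = C_tot / LCOE * 100
E_tot = 58.430 / 7.1809 * 100
E_tot = 813.69 GWh


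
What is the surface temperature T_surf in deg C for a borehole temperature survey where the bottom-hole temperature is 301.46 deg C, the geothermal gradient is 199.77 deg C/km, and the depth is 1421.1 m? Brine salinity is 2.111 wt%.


T_surf = T_d - grad * d / 1000
T_surf = 301.46 - 199.77 * 1421.1 / 1000
T_surf = 17.567 deg C


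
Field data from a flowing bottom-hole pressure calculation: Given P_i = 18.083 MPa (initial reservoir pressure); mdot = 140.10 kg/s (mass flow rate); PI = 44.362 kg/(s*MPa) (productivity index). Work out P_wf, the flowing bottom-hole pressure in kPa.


P_wf = P_i - mdot / PI
P_wf = 18.083 - 140.10 / 44.362
P_wf = 14.92489 MPa
Convert: 14.92489 MPa * 1000.0 = 14925 kPa
P_wf = 14925 kPa


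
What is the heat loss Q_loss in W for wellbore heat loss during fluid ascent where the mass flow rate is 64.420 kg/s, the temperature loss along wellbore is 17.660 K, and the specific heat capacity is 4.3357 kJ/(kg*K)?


Q_loss = mdot * cp * dT
Q_loss = 64.420 * 4.3357 * 17.660
Q_loss = 4932.540 kW
Convert: 4932.540 kW * 1000.0 = 4.9325e+06 W
Q_loss = 4.9325e+06 W


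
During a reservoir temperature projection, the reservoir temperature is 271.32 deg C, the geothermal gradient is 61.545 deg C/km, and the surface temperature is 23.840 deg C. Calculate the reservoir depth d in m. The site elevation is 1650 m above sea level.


d = (T_res - T_surf) / grad * 1000
d = (271.32 - 23.840) / 61.545 * 1000
d = 4021.1 m


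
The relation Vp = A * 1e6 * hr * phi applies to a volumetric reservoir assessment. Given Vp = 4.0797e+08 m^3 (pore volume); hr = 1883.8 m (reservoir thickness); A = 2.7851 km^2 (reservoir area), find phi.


phi = Vp / (A * 1e6 * hr)
phi = 4.0797e+08 / (2.7851 * 1e6 * 1883.8)
phi = 0.077759


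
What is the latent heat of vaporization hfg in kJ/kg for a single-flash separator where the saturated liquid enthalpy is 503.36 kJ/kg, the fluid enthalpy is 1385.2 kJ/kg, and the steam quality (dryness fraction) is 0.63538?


hfg = (h - hf) / x
hfg = (1385.2 - 503.36) / 0.63538
hfg = 1387.9 kJ/kg


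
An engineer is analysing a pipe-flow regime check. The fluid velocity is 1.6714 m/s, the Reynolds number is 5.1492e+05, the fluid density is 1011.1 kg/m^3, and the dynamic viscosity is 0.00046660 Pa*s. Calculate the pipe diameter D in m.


D = Re * mu / (rho * vel)
D = 5.1492e+05 * 0.00046660 / (1011.1 * 1.6714)
D = 0.14217 m


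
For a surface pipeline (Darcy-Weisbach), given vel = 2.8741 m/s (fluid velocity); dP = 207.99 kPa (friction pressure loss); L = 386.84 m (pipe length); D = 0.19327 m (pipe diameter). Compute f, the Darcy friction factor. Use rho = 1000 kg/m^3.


f = dP*1000 / ((L/D)*(rho*vel^2/2))
f = 207.99*1000 / ((386.84/0.19327)*(1000*2.8741^2/2))
f = 0.025159


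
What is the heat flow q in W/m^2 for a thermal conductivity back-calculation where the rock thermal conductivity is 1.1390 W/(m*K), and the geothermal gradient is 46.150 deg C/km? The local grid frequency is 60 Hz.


q = k * grad / 1000
q = 1.1390 * 46.150 / 1000
q = 0.052565 W/m^2


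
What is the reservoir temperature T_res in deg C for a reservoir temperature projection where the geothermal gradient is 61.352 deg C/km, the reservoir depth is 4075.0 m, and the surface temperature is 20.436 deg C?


T_res = T_surf + grad * d / 1000
T_res = 20.436 + 61.352 * 4075.0 / 1000
T_res = 270.45 deg C


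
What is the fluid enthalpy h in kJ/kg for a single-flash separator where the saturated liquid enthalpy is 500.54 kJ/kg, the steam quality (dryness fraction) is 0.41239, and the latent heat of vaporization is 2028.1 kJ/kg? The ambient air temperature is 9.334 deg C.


h = hf + x * hfg
h = 500.54 + 0.41239 * 2028.1
h = 1336.9 kJ/kg


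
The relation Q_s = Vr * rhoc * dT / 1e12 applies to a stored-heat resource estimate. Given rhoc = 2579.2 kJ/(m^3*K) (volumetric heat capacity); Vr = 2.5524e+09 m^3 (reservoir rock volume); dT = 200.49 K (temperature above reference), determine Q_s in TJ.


Q_s = Vr * rhoc * dT / 1e12
Q_s = 2.5524e+09 * 2579.2 * 200.49 / 1e12
Q_s = 1319.856 PJ
Convert: 1319.856 PJ * 1000.0 = 1.3199e+06 TJ
Q_s = 1.3199e+06 TJ


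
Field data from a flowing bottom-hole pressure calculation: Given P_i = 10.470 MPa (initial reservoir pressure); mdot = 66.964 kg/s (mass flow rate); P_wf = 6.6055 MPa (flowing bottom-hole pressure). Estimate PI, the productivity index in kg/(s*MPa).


PI = mdot / (P_i - P_wf)
PI = 66.964 / (10.470 - 6.6055)
PI = 17.328 kg/(s*MPa)


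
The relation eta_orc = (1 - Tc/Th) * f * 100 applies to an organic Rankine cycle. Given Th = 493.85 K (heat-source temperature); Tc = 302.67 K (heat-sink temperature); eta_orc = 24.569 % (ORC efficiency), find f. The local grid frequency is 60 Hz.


f = (eta_orc/100) / (1 - Tc/Th)
f = (24.569/100) / (1 - 302.67/493.85)
f = 0.63466


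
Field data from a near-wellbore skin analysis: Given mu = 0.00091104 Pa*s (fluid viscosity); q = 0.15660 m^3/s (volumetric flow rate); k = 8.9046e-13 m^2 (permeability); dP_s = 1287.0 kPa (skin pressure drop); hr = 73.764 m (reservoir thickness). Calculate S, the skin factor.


S = dP_s * 1000 * 2*pi*k*hr / (q*mu)
S = 1287.0 * 1000 * 2*pi*8.9046e-13*73.764 / (0.15660*0.00091104)
S = 3.7230


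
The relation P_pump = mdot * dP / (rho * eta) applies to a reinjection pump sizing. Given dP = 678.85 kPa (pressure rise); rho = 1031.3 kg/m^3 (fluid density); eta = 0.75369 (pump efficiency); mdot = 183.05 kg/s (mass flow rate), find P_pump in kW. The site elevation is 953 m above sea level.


P_pump = mdot * dP / (rho * eta)
P_pump = 183.05 * 678.85 / (1031.3 * 0.75369)
P_pump = 159.87 kW


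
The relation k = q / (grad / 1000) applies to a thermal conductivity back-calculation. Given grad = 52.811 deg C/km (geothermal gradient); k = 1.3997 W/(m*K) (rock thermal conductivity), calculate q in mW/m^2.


q = k * grad / 1000
q = 1.3997 * 52.811 / 1000
q = 0.07391956 W/m^2
Convert: 0.07391956 W/m^2 * 1000.0 = 73.920 mW/m^2
q = 73.920 mW/m^2


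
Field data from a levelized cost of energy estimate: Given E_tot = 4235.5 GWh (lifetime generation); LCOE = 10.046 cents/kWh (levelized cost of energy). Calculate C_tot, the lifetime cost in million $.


C_tot = LCOE / 100 * E_tot
C_tot = 10.046 / 100 * 4235.5
C_tot = 425.50 million $


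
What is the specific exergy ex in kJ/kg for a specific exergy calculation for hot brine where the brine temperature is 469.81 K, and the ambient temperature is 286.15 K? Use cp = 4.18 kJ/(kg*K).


ex = cp * ((T_b - T_0) - T_0 * ln(T_b/T_0))
ex = 4.18 * ((469.81 - 286.15) - 286.15 * ln(469.81/286.15))
ex = 174.65 kJ/kg


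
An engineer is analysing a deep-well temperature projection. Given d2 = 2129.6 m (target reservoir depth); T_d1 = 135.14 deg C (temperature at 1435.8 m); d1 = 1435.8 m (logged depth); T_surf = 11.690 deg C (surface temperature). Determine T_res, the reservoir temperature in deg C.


Step 1: grad = (T_d1 - T_surf)/d1 * 1000 = (135.14 - 11.69)/1435.8 * 1000 = 85.97994 deg C/km
Step 2: T_res = T_surf + grad*d2/1000 = 11.69 + 85.97994*2129.6/1000 = 194.79 deg C
T_res = 194.79 deg C


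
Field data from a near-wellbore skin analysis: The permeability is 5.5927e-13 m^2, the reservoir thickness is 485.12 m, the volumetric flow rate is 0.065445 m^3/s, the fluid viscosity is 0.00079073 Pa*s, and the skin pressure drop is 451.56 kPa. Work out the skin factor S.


S = dP_s * 1000 * 2*pi*k*hr / (q*mu)
S = 451.56 * 1000 * 2*pi*5.5927e-13*485.12 / (0.065445*0.00079073)
S = 14.875


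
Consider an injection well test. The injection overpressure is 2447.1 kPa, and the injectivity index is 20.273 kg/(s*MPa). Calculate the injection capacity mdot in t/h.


mdot = II * dP / 1000
mdot = 20.273 * 2447.1 / 1000
mdot = 49.61006 kg/s
Convert: 49.61006 kg/s * 3.6 = 178.60 t/h
mdot = 178.60 t/h


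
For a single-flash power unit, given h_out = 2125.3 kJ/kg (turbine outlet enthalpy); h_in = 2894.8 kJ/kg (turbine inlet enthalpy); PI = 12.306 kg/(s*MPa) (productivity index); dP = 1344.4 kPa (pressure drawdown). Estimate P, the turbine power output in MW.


Step 1: mdot = PI * dP / 1000 = 12.306 * 1344.4 / 1000 = 16.54419 kg/s
Step 2: P = mdot*(h_in - h_out)/1000 = 16.54419*(2894.8 - 2125.3)/1000 = 12.731 MW
P = 12.731 MW


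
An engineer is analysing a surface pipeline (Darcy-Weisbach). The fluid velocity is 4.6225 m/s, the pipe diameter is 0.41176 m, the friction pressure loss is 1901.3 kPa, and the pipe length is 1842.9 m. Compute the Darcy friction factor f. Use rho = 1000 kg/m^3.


f = dP*1000 / ((L/D)*(rho*vel^2/2))
f = 1901.3*1000 / ((1842.9/0.41176)*(1000*4.6225^2/2))
f = 0.039762


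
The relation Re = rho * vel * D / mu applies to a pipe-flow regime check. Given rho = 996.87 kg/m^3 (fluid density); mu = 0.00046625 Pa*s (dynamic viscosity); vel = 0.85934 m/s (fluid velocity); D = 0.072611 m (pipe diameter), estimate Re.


Re = rho * vel * D / mu
Re = 996.87 * 0.85934 * 0.072611 / 0.00046625
Re = 1.3341e+05


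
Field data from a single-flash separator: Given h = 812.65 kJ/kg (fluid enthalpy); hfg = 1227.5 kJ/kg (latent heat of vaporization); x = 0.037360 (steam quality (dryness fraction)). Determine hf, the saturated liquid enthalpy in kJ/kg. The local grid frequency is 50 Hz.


hf = h - x * hfg
hf = 812.65 - 0.037360 * 1227.5
hf = 766.79 kJ/kg


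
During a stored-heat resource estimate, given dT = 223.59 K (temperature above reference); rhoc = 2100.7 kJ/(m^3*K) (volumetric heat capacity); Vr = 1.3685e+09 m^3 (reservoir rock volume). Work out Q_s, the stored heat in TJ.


Q_s = Vr * rhoc * dT / 1e12
Q_s = 1.3685e+09 * 2100.7 * 223.59 / 1e12
Q_s = 642.7783 PJ
Convert: 642.7783 PJ * 1000.0 = 6.4278e+05 TJ
Q_s = 6.4278e+05 TJ


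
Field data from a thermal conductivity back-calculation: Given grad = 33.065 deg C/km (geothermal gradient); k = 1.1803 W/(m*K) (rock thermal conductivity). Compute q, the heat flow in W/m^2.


q = k * grad / 1000
q = 1.1803 * 33.065 / 1000
q = 0.039027 W/m^2


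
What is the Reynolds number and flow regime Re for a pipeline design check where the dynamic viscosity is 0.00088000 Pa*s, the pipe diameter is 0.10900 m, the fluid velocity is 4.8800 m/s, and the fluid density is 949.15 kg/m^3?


Step 1: Re = rho*vel*D/mu = 949.15*4.88*0.109/0.00088 = 5.7372e+05
Step 2: Re = 5.7372e+05 > 4000, so flow is turbulent.
Re = 5.7372e+05 (turbulent)


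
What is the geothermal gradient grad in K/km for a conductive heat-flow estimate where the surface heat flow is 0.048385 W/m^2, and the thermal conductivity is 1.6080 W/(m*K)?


grad = q * 1000 / k
grad = 0.048385 * 1000 / 1.6080
grad = 30.09017 deg C/km
Convert: 30.09017 deg C/km * 1.0 = 30.090 K/km
grad = 30.090 K/km


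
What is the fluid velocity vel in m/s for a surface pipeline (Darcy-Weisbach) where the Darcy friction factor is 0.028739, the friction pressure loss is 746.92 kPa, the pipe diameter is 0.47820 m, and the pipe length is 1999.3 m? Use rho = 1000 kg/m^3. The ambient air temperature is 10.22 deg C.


vel = sqrt(dP*1000*2*D / (f*L*rho))
vel = sqrt(746.92*1000*2*0.47820 / (0.028739*1999.3*1000))
vel = 3.5260 m/s


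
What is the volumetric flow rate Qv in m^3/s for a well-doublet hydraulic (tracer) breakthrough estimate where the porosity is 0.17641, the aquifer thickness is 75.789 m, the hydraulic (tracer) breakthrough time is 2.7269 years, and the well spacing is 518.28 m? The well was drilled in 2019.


Qv = pi*hr*phi*L^2 / (3*t_bt*365.25*86400)
Qv = pi*75.789*0.17641*518.28^2 / (3*2.7269*365.25*86400)
Qv = 0.043703 m^3/s


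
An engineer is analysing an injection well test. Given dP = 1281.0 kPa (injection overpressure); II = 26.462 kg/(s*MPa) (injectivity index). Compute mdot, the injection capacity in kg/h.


mdot = II * dP / 1000
mdot = 26.462 * 1281.0 / 1000
mdot = 33.89782 kg/s
Convert: 33.89782 kg/s * 3600.0 = 1.2203e+05 kg/h
mdot = 1.2203e+05 kg/h


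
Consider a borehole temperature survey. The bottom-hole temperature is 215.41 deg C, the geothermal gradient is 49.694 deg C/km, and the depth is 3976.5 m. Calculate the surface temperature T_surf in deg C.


T_surf = T_d - grad * d / 1000
T_surf = 215.41 - 49.694 * 3976.5 / 1000
T_surf = 17.802 deg C


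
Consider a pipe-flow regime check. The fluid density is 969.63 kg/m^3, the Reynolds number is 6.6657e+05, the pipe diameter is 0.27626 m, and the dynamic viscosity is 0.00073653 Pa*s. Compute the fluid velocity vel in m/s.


vel = Re * mu / (rho * D)
vel = 6.6657e+05 * 0.00073653 / (969.63 * 0.27626)
vel = 1.8328 m/s


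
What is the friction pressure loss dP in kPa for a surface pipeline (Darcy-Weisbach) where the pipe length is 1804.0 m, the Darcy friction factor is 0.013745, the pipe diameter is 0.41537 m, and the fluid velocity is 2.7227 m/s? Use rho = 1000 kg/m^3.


dP = f * (L/D) * (rho*vel^2/2) / 1000
dP = 0.013745 * (1804.0/0.41537) * (1000*2.7227^2/2) / 1000
dP = 221.27 kPa


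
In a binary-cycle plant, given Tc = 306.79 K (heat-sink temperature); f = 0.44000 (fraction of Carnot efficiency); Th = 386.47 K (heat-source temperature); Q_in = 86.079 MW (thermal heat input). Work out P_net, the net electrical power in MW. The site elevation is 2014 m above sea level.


Step 1: eta = (1 - Tc/Th)*f = (1 - 306.79/386.47)*0.44 = 0.09071649
Step 2: P_net = eta * Q_in = 0.09071649 * 86.079 = 7.8088 MW
P_net = 7.8088 MW


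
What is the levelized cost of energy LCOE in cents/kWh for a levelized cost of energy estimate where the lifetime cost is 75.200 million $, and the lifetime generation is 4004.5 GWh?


LCOE = C_tot / E_tot * 100
LCOE = 75.200 / 4004.5 * 100
LCOE = 1.8779 cents/kWh


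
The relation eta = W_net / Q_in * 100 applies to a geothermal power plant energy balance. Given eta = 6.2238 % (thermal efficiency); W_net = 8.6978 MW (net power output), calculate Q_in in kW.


Q_in = W_net / (eta / 100)
Q_in = 8.6978 / (6.2238 / 100)
Q_in = 139.7506 MW
Convert: 139.7506 MW * 1000.0 = 1.3975e+05 kW
Q_in = 1.3975e+05 kW


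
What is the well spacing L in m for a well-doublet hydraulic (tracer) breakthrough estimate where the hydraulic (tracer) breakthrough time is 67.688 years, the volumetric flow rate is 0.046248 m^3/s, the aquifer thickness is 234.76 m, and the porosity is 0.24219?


L = sqrt(t_bt*365.25*86400*3*Qv / (pi*hr*phi))
L = sqrt(67.688*365.25*86400*3*0.046248 / (pi*234.76*0.24219))
L = 1288.1 m


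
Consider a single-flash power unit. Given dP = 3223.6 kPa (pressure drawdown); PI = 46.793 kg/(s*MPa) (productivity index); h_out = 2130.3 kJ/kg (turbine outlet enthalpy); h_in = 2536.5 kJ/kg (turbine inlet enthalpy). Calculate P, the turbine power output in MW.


Step 1: mdot = PI * dP / 1000 = 46.793 * 3223.6 / 1000 = 150.8419 kg/s
Step 2: P = mdot*(h_in - h_out)/1000 = 150.8419*(2536.5 - 2130.3)/1000 = 61.272 MW
P = 61.272 MW


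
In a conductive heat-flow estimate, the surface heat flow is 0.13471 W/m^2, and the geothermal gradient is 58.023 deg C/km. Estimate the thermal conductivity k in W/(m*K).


k = q * 1000 / grad
k = 0.13471 * 1000 / 58.023
k = 2.3217 W/(m*K)


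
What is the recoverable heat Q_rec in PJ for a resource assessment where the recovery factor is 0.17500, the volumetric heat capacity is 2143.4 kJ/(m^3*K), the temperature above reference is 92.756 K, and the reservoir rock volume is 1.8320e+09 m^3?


Step 1: Q_s = Vr*rhoc*dT/1e12 = 1.8320e+09*2143.4*92.756/1e12 = 364.2258 PJ
Step 2: Q_rec = Q_s * RF = 364.2258 * 0.175 = 63.740 PJ
Q_rec = 63.740 PJ


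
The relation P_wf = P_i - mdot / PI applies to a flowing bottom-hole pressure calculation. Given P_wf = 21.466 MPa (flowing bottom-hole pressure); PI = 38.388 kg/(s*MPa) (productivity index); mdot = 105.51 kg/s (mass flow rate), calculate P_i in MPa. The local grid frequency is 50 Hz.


P_i = P_wf + mdot / PI
P_i = 21.466 + 105.51 / 38.388
P_i = 24.215 MPa


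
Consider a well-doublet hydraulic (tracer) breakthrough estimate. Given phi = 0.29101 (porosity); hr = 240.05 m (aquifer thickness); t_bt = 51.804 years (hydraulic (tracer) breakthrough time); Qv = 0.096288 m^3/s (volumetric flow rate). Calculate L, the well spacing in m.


L = sqrt(t_bt*365.25*86400*3*Qv / (pi*hr*phi))
L = sqrt(51.804*365.25*86400*3*0.096288 / (pi*240.05*0.29101))
L = 1466.9 m


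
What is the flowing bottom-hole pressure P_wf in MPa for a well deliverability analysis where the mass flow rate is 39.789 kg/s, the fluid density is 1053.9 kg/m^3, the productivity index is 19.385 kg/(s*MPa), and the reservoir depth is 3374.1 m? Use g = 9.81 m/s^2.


Step 1: P_i = rho*g*h/1e6 = 1053.9*9.81*3374.1/1e6 = 34.88401 MPa
Step 2: P_wf = P_i - mdot/PI = 34.88401 - 39.789/19.385 = 32.831 MPa
P_wf = 32.831 MPa


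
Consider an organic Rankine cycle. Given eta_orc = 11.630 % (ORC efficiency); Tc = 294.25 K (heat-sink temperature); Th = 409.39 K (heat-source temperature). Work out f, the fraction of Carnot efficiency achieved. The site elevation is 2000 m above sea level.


f = (eta_orc/100) / (1 - Tc/Th)
f = (11.630/100) / (1 - 294.25/409.39)
f = 0.41351


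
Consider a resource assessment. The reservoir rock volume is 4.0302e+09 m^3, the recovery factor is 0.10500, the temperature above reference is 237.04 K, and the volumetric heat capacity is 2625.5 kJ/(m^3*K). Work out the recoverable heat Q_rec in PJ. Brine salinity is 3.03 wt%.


Step 1: Q_s = Vr*rhoc*dT/1e12 = 4.0302e+09*2625.5*237.04/1e12 = 2508.189 PJ
Step 2: Q_rec = Q_s * RF = 2508.189 * 0.105 = 263.36 PJ
Q_rec = 263.36 PJ


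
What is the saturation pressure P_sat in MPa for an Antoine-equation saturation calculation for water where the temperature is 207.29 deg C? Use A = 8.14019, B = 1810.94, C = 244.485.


P_sat = 10^(A - B/(C + T)) / 760 * 0.101325
P_sat = 10^(8.14019 - 1810.94/(244.485 + 207.29)) / 760 * 0.101325
P_sat = 1.8055 MPa


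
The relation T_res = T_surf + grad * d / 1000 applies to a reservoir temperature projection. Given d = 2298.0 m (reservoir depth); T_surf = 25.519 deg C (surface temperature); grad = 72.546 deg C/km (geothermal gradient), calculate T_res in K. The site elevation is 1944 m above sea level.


T_res = T_surf + grad * d / 1000
T_res = 25.519 + 72.546 * 2298.0 / 1000
T_res = 192.2297 deg C
Convert to K: 192.2297 + 273.15 = 465.38 K
T_res = 465.38 K


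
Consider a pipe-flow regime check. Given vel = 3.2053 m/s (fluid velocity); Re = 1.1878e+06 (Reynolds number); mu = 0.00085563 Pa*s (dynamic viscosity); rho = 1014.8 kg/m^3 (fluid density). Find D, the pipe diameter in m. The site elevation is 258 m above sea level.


D = Re * mu / (rho * vel)
D = 1.1878e+06 * 0.00085563 / (1014.8 * 3.2053)
D = 0.31245 m


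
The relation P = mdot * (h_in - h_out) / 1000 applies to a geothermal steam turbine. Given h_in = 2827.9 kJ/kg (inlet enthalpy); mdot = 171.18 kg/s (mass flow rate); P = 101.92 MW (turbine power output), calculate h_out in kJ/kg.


h_out = h_in - P * 1000 / mdot
h_out = 2827.9 - 101.92 * 1000 / 171.18
h_out = 2232.5 kJ/kg


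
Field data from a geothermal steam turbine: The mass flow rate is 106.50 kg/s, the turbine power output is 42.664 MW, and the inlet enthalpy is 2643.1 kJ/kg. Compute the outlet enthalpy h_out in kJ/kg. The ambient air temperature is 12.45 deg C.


h_out = h_in - P * 1000 / mdot
h_out = 2643.1 - 42.664 * 1000 / 106.50
h_out = 2242.5 kJ/kg


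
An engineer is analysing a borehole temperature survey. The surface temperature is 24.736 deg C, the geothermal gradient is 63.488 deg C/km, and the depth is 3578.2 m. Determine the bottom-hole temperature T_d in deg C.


T_d = T_surf + grad * d / 1000
T_d = 24.736 + 63.488 * 3578.2 / 1000
T_d = 251.91 deg C


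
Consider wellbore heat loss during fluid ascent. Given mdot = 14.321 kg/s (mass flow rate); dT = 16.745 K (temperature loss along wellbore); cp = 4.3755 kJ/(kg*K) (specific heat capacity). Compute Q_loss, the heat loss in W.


Q_loss = mdot * cp * dT
Q_loss = 14.321 * 4.3755 * 16.745
Q_loss = 1049.267 kW
Convert: 1049.267 kW * 1000.0 = 1.0493e+06 W
Q_loss = 1.0493e+06 W


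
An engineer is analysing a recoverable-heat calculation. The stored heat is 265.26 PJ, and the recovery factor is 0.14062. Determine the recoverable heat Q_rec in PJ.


Q_rec = Q_s * RF
Q_rec = 265.26 * 0.14062
Q_rec = 37.301 PJ


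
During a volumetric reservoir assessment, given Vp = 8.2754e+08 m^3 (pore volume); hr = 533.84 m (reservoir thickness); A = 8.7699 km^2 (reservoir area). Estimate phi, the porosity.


phi = Vp / (A * 1e6 * hr)
phi = 8.2754e+08 / (8.7699 * 1e6 * 533.84)
phi = 0.17676


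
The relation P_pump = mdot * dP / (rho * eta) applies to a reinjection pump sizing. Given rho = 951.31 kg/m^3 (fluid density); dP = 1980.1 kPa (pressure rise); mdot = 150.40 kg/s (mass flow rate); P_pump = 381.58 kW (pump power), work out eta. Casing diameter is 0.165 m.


eta = mdot * dP / (rho * P_pump)
eta = 150.40 * 1980.1 / (951.31 * 381.58)
eta = 0.82040


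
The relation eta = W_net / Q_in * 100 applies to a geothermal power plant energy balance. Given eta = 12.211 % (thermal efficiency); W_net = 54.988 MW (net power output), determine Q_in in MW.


Q_in = W_net / (eta / 100)
Q_in = 54.988 / (12.211 / 100)
Q_in = 450.32 MW


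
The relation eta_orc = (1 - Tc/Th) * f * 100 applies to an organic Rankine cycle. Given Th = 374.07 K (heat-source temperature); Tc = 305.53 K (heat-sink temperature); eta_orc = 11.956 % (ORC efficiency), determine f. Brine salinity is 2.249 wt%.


f = (eta_orc/100) / (1 - Tc/Th)
f = (11.956/100) / (1 - 305.53/374.07)
f = 0.65252


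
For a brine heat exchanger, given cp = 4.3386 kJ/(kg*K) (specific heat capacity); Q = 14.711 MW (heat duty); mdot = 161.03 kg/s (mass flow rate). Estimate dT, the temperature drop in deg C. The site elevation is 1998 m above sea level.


dT = Q * 1000 / (mdot * cp)
dT = 14.711 * 1000 / (161.03 * 4.3386)
dT = 21.05648 K
Convert (temperature difference, 1 K = 1 deg C): 21.05648 K = 21.05648 deg C
dT = 21.056 deg C


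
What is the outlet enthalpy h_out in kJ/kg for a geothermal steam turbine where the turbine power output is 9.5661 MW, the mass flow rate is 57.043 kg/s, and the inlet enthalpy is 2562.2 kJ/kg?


h_out = h_in - P * 1000 / mdot
h_out = 2562.2 - 9.5661 * 1000 / 57.043
h_out = 2394.5 kJ/kg


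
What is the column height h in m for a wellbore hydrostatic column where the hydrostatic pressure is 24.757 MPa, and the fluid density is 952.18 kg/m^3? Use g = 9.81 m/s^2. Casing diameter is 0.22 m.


h = P * 1e6 / (g * rho)
h = 24.757 * 1e6 / (9.81 * 952.18)
h = 2650.4 m


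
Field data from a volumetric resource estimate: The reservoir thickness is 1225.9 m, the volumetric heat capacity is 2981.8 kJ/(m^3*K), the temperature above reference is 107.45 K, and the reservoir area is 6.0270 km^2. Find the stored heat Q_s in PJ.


Step 1: Vr = A*1e6*hr = 6.027*1e6*1225.9 = 7.388499e+09 m^3
Step 2: Q_s = Vr*rhoc*dT/1e12 = 7.388499e+09*2981.8*107.45/1e12 = 2367.2 PJ
Q_s = 2367.2 PJ


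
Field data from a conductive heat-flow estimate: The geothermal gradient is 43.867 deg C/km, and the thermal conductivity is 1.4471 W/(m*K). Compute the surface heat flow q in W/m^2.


q = k * grad / 1000
q = 1.4471 * 43.867 / 1000
q = 0.063480 W/m^2


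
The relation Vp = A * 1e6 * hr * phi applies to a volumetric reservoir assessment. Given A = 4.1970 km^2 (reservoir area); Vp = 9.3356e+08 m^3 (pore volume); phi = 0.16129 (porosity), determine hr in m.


hr = Vp / (A * 1e6 * phi)
hr = 9.3356e+08 / (4.1970 * 1e6 * 0.16129)
hr = 1379.1 m


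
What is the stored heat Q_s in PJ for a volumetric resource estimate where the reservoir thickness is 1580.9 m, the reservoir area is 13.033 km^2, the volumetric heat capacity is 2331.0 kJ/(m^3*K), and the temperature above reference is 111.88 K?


Step 1: Vr = A*1e6*hr = 13.033*1e6*1580.9 = 2.060387e+10 m^3
Step 2: Q_s = Vr*rhoc*dT/1e12 = 2.060387e+10*2331.0*111.88/1e12 = 5373.3 PJ
Q_s = 5373.3 PJ


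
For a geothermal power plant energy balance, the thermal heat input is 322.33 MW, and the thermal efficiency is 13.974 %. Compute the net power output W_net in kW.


W_net = eta / 100 * Q_in
W_net = 13.974 / 100 * 322.33
W_net = 45.04239 MW
Convert: 45.04239 MW * 1000.0 = 45042 kW
W_net = 45042 kW


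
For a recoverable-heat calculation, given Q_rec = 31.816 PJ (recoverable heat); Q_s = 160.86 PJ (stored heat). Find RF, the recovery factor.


RF = Q_rec / Q_s
RF = 31.816 / 160.86
RF = 0.19779


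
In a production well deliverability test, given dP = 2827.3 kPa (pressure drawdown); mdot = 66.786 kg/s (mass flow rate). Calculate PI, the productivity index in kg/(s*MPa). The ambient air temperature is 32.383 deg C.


PI = mdot * 1000 / dP
PI = 66.786 * 1000 / 2827.3
PI = 23.622 kg/(s*MPa)


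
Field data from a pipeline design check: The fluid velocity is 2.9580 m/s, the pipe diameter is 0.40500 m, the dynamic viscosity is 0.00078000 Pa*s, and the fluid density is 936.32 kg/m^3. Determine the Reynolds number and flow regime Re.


Step 1: Re = rho*vel*D/mu = 936.32*2.958*0.405/0.00078 = 1.4381e+06
Step 2: Re = 1.4381e+06 > 4000, so flow is turbulent.
Re = 1.4381e+06 (turbulent)


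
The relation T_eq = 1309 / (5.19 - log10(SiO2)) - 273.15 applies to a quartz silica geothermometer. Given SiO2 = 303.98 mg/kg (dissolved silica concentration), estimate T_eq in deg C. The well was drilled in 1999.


T_eq = 1309 / (5.19 - log10(SiO2)) - 273.15
T_eq = 1309 / (5.19 - log10(303.98)) - 273.15
T_eq = 210.38 deg C


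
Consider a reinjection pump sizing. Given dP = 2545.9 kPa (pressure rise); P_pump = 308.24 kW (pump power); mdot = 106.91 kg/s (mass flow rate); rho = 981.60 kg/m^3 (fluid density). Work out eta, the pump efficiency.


eta = mdot * dP / (rho * P_pump)
eta = 106.91 * 2545.9 / (981.60 * 308.24)
eta = 0.89957


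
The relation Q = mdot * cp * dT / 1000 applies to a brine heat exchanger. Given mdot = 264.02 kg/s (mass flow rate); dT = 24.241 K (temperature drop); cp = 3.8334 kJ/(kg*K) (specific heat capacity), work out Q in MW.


Q = mdot * cp * dT / 1000
Q = 264.02 * 3.8334 * 24.241 / 1000
Q = 24.534 MW


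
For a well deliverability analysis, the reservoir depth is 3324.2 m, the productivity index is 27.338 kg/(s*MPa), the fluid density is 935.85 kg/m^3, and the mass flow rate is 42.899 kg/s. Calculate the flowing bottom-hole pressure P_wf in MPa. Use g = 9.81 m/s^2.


Step 1: P_i = rho*g*h/1e6 = 935.85*9.81*3324.2/1e6 = 30.51844 MPa
Step 2: P_wf = P_i - mdot/PI = 30.51844 - 42.899/27.338 = 28.949 MPa
P_wf = 28.949 MPa


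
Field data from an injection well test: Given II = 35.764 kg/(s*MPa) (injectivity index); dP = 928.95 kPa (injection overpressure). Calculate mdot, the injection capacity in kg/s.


mdot = II * dP / 1000
mdot = 35.764 * 928.95 / 1000
mdot = 33.223 kg/s


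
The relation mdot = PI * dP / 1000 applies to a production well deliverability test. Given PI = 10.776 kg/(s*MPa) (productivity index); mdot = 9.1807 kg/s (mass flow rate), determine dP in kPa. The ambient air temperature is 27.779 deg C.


dP = mdot * 1000 / PI
dP = 9.1807 * 1000 / 10.776
dP = 851.96 kPa


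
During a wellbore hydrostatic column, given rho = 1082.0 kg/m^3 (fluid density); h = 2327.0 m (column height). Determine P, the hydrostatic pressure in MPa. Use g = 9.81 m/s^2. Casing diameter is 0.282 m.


P = rho * g * h / 1e6
P = 1082.0 * 9.81 * 2327.0 / 1e6
P = 24.700 MPa


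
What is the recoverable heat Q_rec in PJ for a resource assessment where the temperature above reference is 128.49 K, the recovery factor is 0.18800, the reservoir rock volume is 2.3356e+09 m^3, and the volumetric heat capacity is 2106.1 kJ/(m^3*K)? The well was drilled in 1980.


Step 1: Q_s = Vr*rhoc*dT/1e12 = 2.3356e+09*2106.1*128.49/1e12 = 632.0432 PJ
Step 2: Q_rec = Q_s * RF = 632.0432 * 0.188 = 118.82 PJ
Q_rec = 118.82 PJ


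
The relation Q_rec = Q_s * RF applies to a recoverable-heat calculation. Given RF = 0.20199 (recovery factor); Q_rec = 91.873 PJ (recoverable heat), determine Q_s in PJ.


Q_s = Q_rec / RF
Q_s = 91.873 / 0.20199
Q_s = 454.84 PJ


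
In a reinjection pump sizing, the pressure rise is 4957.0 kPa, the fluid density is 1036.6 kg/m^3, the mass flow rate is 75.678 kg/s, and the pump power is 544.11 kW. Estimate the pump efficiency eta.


eta = mdot * dP / (rho * P_pump)
eta = 75.678 * 4957.0 / (1036.6 * 544.11)
eta = 0.66511


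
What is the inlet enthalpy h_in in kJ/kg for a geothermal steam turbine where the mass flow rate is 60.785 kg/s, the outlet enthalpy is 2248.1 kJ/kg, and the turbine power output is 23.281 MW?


h_in = h_out + P * 1000 / mdot
h_in = 2248.1 + 23.281 * 1000 / 60.785
h_in = 2631.1 kJ/kg


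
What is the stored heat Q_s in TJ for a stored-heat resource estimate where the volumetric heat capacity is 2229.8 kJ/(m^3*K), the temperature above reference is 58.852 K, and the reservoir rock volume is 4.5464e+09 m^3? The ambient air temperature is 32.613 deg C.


Q_s = Vr * rhoc * dT / 1e12
Q_s = 4.5464e+09 * 2229.8 * 58.852 / 1e12
Q_s = 596.6158 PJ
Convert: 596.6158 PJ * 1000.0 = 5.9662e+05 TJ
Q_s = 5.9662e+05 TJ


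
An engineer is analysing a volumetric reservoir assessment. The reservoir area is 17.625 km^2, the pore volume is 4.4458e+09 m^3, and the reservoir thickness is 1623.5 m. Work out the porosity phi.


phi = Vp / (A * 1e6 * hr)
phi = 4.4458e+09 / (17.625 * 1e6 * 1623.5)
phi = 0.15537


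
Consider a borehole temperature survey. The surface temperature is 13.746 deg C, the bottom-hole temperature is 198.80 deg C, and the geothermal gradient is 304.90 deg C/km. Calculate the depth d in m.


d = (T_d - T_surf) / grad * 1000
d = (198.80 - 13.746) / 304.90 * 1000
d = 606.93 m


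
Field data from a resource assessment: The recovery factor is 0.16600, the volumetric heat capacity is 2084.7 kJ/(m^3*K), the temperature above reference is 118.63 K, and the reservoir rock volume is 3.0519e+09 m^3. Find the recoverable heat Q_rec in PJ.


Step 1: Q_s = Vr*rhoc*dT/1e12 = 3.0519e+09*2084.7*118.63/1e12 = 754.7592 PJ
Step 2: Q_rec = Q_s * RF = 754.7592 * 0.166 = 125.29 PJ
Q_rec = 125.29 PJ


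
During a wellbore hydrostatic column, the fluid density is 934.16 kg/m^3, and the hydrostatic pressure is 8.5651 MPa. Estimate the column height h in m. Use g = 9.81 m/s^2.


h = P * 1e6 / (g * rho)
h = 8.5651 * 1e6 / (9.81 * 934.16)
h = 934.64 m


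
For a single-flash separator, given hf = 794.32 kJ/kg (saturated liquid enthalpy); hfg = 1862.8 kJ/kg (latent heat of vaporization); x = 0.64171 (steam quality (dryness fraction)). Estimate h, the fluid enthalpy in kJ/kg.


h = hf + x * hfg
h = 794.32 + 0.64171 * 1862.8
h = 1989.7 kJ/kg


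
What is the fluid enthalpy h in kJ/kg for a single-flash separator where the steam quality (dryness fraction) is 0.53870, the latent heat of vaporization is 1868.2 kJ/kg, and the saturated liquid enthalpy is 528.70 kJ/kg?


h = hf + x * hfg
h = 528.70 + 0.53870 * 1868.2
h = 1535.1 kJ/kg


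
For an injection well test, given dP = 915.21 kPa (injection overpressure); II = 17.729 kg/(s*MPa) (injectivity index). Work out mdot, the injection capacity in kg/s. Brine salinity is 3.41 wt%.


mdot = II * dP / 1000
mdot = 17.729 * 915.21 / 1000
mdot = 16.226 kg/s


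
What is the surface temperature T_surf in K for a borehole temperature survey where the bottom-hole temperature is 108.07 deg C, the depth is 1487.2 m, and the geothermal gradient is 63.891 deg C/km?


T_surf = T_d - grad * d / 1000
T_surf = 108.07 - 63.891 * 1487.2 / 1000
T_surf = 13.05130 deg C
Convert to K: 13.05130 + 273.15 = 286.20 K
T_surf = 286.20 K


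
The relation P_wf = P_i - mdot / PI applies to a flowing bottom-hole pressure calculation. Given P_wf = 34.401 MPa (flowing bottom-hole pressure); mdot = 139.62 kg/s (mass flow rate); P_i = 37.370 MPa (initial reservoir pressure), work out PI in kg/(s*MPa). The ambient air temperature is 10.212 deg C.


PI = mdot / (P_i - P_wf)
PI = 139.62 / (37.370 - 34.401)
PI = 47.026 kg/(s*MPa)


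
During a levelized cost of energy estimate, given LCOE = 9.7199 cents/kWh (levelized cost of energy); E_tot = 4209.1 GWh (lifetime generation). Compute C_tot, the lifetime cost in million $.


C_tot = LCOE / 100 * E_tot
C_tot = 9.7199 / 100 * 4209.1
C_tot = 409.12 million $


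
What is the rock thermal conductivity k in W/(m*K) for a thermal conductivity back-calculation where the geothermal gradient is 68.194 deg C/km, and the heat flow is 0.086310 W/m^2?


k = q / (grad / 1000)
k = 0.086310 / (68.194 / 1000)
k = 1.2657 W/(m*K)


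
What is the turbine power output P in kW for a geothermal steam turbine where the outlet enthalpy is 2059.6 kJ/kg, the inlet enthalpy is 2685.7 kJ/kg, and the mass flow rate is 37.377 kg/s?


P = mdot * (h_in - h_out) / 1000
P = 37.377 * (2685.7 - 2059.6) / 1000
P = 23.40174 MW
Convert: 23.40174 MW * 1000.0 = 23402 kW
P = 23402 kW


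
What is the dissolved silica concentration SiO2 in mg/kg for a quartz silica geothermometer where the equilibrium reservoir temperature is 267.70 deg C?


SiO2 = 10^(5.19 - 1309/(T_eq + 273.15))
SiO2 = 10^(5.19 - 1309/(267.70 + 273.15))
SiO2 = 588.49 mg/kg


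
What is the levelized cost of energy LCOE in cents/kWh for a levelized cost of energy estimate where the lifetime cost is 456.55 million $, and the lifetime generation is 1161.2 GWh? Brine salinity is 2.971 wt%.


LCOE = C_tot / E_tot * 100
LCOE = 456.55 / 1161.2 * 100
LCOE = 39.317 cents/kWh


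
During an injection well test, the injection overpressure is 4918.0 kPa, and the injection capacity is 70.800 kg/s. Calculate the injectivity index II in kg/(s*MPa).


II = mdot * 1000 / dP
II = 70.800 * 1000 / 4918.0
II = 14.396 kg/(s*MPa)


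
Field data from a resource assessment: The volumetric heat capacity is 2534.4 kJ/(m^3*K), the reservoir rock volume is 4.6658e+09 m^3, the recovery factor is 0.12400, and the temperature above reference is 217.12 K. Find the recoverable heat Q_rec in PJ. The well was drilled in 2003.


Step 1: Q_s = Vr*rhoc*dT/1e12 = 4.6658e+09*2534.4*217.12/1e12 = 2567.445 PJ
Step 2: Q_rec = Q_s * RF = 2567.445 * 0.124 = 318.36 PJ
Q_rec = 318.36 PJ


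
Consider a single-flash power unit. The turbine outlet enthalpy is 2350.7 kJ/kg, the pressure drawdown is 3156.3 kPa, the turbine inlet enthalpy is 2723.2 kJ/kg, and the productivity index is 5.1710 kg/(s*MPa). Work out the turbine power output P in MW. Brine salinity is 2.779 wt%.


Step 1: mdot = PI * dP / 1000 = 5.171 * 3156.3 / 1000 = 16.32123 kg/s
Step 2: P = mdot*(h_in - h_out)/1000 = 16.32123*(2723.2 - 2350.7)/1000 = 6.0797 MW
P = 6.0797 MW


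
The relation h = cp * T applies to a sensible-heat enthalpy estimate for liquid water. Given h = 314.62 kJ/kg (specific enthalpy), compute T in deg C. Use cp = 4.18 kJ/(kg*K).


T = h / cp
T = 314.62 / 4.18
T = 75.268 deg C


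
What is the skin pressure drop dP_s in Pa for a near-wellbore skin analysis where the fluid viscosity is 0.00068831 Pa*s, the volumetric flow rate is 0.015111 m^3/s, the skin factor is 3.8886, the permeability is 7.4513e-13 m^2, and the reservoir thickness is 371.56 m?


dP_s = S * q * mu / (2*pi*k*hr) / 1000
dP_s = 3.8886 * 0.015111 * 0.00068831 / (2*pi*7.4513e-13*371.56) / 1000
dP_s = 23.25036 kPa
Convert: 23.25036 kPa * 1000.0 = 23250 Pa
dP_s = 23250 Pa


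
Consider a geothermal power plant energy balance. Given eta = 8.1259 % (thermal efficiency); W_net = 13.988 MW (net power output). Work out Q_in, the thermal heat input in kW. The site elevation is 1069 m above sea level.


Q_in = W_net / (eta / 100)
Q_in = 13.988 / (8.1259 / 100)
Q_in = 172.1409 MW
Convert: 172.1409 MW * 1000.0 = 1.7214e+05 kW
Q_in = 1.7214e+05 kW


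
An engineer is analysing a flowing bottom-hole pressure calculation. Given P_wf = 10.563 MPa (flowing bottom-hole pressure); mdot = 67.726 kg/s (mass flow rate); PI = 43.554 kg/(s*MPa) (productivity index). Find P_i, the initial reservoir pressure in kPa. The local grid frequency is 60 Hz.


P_i = P_wf + mdot / PI
P_i = 10.563 + 67.726 / 43.554
P_i = 12.11799 MPa
Convert: 12.11799 MPa * 1000.0 = 12118 kPa
P_i = 12118 kPa


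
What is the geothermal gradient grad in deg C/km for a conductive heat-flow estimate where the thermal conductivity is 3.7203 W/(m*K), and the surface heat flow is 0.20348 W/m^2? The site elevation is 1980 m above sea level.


grad = q * 1000 / k
grad = 0.20348 * 1000 / 3.7203
grad = 54.695 deg C/km


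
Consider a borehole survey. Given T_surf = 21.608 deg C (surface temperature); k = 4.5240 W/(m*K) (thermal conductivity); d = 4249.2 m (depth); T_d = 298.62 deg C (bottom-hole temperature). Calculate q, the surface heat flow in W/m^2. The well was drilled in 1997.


Step 1: grad = (T_d - T_surf)/d * 1000 = (298.62 - 21.608)/4249.2 * 1000 = 65.19157 deg C/km
Step 2: q = k * grad / 1000 = 4.524 * 65.19157 / 1000 = 0.29493 W/m^2
q = 0.29493 W/m^2


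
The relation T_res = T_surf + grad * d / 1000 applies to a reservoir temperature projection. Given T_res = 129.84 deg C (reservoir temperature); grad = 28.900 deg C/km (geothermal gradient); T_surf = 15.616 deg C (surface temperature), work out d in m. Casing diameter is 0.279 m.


d = (T_res - T_surf) / grad * 1000
d = (129.84 - 15.616) / 28.900 * 1000
d = 3952.4 m


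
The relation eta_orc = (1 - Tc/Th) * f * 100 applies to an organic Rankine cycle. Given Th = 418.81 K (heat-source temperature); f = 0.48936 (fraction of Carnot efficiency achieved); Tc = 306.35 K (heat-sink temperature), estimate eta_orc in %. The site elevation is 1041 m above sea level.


eta_orc = (1 - Tc/Th) * f * 100
eta_orc = (1 - 306.35/418.81) * 0.48936 * 100
eta_orc = 13.140 %


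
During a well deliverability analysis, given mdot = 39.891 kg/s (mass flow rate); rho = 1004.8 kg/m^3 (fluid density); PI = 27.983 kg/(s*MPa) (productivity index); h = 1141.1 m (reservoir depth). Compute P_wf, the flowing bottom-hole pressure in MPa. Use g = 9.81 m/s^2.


Step 1: P_i = rho*g*h/1e6 = 1004.8*9.81*1141.1/1e6 = 11.24792 MPa
Step 2: P_wf = P_i - mdot/PI = 11.24792 - 39.891/27.983 = 9.8224 MPa
P_wf = 9.8224 MPa


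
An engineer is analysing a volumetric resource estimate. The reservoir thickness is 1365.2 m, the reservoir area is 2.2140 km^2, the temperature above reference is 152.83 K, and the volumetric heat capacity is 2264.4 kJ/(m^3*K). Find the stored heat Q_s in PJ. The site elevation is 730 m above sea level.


Step 1: Vr = A*1e6*hr = 2.214*1e6*1365.2 = 3.022553e+09 m^3
Step 2: Q_s = Vr*rhoc*dT/1e12 = 3.022553e+09*2264.4*152.83/1e12 = 1046.0 PJ
Q_s = 1046.0 PJ


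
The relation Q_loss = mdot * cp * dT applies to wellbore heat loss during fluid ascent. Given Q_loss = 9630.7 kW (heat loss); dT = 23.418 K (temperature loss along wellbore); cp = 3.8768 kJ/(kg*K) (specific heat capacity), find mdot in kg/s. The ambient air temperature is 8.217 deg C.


mdot = Q_loss / (cp * dT)
mdot = 9630.7 / (3.8768 * 23.418)
mdot = 106.08 kg/s


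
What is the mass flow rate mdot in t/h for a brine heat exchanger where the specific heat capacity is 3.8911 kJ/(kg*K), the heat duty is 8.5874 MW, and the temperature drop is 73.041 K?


mdot = Q * 1000 / (cp * dT)
mdot = 8.5874 * 1000 / (3.8911 * 73.041)
mdot = 30.21500 kg/s
Convert: 30.21500 kg/s * 3.6 = 108.77 t/h
mdot = 108.77 t/h


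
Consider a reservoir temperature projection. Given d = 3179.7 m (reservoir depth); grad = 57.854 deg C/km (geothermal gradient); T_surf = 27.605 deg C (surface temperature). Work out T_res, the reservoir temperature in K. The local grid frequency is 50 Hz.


T_res = T_surf + grad * d / 1000
T_res = 27.605 + 57.854 * 3179.7 / 1000
T_res = 211.5634 deg C
Convert to K: 211.5634 + 273.15 = 484.71 K
T_res = 484.71 K
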